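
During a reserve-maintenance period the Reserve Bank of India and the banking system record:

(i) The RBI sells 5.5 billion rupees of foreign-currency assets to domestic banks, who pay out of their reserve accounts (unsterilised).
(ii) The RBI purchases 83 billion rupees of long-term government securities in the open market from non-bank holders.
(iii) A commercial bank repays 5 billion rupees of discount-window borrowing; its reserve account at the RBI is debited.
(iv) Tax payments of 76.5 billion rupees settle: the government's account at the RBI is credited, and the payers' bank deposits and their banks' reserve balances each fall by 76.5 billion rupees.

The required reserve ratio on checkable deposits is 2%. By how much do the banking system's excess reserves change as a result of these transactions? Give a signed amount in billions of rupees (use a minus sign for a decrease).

-4.13 billion

FX sale 5.5 billion rupees: reserves −5.5B, deposits 0.
Asset purchase (from non-banks) 83 billion rupees: reserves +83B, deposits +83B.
Discount-window repayment 5 billion rupees: reserves −5B, deposits 0.
Government account inflow 76.5 billion rupees: reserves −76.5B, deposits −76.5B.
Totals: Δreserves = −4B, Δdeposits = +6.5B.
Δrequired reserves = 2% × +6.5B = +0.13B.
Δexcess reserves = Δreserves − Δrequired = −4B − (+0.13B) = -4.13 billion.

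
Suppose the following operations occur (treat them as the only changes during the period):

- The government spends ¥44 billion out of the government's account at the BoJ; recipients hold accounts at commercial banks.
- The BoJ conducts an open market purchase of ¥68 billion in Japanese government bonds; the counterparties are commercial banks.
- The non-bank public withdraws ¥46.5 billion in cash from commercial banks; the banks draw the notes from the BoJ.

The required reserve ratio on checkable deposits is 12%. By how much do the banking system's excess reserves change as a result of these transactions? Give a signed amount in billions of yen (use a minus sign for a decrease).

+¥65.8 billion

Government spending ¥44 billion: reserves +¥44B, deposits +¥44B.
OMO purchase (from banks) ¥68 billion: reserves +¥68B, deposits 0.
Currency withdrawal ¥46.5 billion: reserves −¥46.5B, deposits −¥46.5B.
Totals: Δreserves = +¥65.5B, Δdeposits = −¥2.5B.
Δrequired reserves = 12% × −¥2.5B = −¥0.3B.
Δexcess reserves = Δreserves − Δrequired = +¥65.5B − (−¥0.3B) = +¥65.8 billion.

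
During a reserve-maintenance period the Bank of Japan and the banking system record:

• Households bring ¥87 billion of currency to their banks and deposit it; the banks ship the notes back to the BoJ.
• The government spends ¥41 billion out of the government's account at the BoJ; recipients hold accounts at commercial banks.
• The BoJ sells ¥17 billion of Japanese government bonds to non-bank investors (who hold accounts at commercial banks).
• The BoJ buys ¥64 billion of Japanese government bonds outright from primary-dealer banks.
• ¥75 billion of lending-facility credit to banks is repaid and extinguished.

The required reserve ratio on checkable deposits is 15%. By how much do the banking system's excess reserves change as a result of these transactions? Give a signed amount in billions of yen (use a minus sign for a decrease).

+¥83.35 billion

Currency deposit ¥87 billion: reserves +¥87B, deposits +¥87B.
Government spending ¥41 billion: reserves +¥41B, deposits +¥41B.
Asset sale (to non-banks) ¥17 billion: reserves −¥17B, deposits −¥17B.
OMO purchase (from banks) ¥64 billion: reserves +¥64B, deposits 0.
Discount-window repayment ¥75 billion: reserves −¥75B, deposits 0.
Totals: Δreserves = +¥100B, Δdeposits = +¥111B.
Δrequired reserves = 15% × +¥111B = +¥16.65B.
Δexcess reserves = Δreserves − Δrequired = +¥100B − (+¥16.65B) = +¥83.35 billion.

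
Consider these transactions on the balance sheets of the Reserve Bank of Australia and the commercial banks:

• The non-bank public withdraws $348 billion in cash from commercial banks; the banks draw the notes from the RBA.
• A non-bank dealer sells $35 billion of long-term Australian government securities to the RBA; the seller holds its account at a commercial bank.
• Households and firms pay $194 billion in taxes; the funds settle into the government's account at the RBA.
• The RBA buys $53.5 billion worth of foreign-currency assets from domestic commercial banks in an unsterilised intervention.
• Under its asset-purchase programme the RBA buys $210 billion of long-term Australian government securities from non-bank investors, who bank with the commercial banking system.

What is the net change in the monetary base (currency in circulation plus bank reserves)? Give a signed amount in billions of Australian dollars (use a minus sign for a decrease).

+$104.5 billion

Currency withdrawal $348 billion: just a shift between currency and reserves — both are base money → 0.
Asset purchase (from non-banks) $35 billion: RBA balance sheet expands → +$35B.
Government account inflow $194 billion: reserves shift to a non-base liability → −$194B.
FX purchase $53.5 billion: RBA balance sheet expands → +$53.5B.
Asset purchase (from non-banks) $210 billion: RBA balance sheet expands → +$210B.
Net: 0 + 35 − 194 + 53.5 + 210 = +$104.5 billion.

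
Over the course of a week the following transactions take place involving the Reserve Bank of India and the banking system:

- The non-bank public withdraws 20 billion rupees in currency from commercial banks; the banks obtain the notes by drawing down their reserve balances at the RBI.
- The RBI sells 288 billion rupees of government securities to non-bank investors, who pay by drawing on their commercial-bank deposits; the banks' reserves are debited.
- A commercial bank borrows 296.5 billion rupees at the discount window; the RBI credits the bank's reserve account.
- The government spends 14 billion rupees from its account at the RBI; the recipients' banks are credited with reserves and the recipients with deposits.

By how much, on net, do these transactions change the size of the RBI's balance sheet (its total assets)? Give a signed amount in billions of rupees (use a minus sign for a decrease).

+8.5 billion

RBI balance sheet:
  Assets:      Securities −288B, Loans to banks +296.5B
  Liabilities: Bank reserves +2.5B, Currency in circulation +20B, Government deposits −14B
Change in total RBI assets = +8.5 billion.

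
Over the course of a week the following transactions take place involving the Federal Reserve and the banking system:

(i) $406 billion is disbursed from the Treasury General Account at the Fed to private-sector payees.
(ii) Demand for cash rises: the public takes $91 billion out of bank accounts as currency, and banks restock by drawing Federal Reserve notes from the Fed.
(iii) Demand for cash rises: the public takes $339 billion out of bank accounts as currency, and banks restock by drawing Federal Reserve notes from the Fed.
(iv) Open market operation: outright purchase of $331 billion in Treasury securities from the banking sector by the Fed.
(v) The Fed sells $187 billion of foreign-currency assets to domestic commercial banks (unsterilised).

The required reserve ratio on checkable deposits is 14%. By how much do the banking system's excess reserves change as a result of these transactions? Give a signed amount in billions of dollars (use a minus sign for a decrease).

Government spending $406 billion: reserves +$406B, deposits +$406B.
Currency withdrawal $91 billion: reserves −$91B, deposits −$91B.
Currency withdrawal $339 billion: reserves −$339B, deposits −$339B.
OMO purchase (from banks) $331 billion: reserves +$331B, deposits 0.
FX sale $187 billion: reserves −$187B, deposits 0.
Totals: Δreserves = +$120B, Δdeposits = −$24B.
Δrequired reserves = 14% × −$24B = −$3.36B.
Δexcess reserves = Δreserves − Δrequired = +$120B − (−$3.36B) = +$123.36 billion.

+$123.36 billion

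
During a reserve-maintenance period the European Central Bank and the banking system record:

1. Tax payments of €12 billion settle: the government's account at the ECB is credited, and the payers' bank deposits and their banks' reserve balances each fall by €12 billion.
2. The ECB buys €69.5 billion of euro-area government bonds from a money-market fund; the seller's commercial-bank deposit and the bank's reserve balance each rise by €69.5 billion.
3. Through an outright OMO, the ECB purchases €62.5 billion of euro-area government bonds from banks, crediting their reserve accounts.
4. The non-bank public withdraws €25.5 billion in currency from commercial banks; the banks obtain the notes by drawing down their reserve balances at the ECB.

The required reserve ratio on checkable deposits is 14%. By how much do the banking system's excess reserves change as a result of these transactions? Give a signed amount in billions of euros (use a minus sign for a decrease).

+€90.02 billion

Government account inflow €12 billion: reserves −€12B, deposits −€12B.
Asset purchase (from non-banks) €69.5 billion: reserves +€69.5B, deposits +€69.5B.
OMO purchase (from banks) €62.5 billion: reserves +€62.5B, deposits 0.
Currency withdrawal €25.5 billion: reserves −€25.5B, deposits −€25.5B.
Totals: Δreserves = +€94.5B, Δdeposits = +€32B.
Δrequired reserves = 14% × +€32B = +€4.48B.
Δexcess reserves = Δreserves − Δrequired = +€94.5B − (+€4.48B) = +€90.02 billion.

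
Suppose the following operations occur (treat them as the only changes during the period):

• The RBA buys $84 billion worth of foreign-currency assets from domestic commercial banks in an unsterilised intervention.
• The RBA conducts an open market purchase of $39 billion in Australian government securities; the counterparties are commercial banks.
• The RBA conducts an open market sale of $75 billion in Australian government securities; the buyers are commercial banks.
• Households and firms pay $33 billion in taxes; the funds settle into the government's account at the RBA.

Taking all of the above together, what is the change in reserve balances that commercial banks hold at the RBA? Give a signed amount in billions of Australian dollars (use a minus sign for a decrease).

+$15 billion

FX purchase $84 billion: the RBA pays by crediting reserve accounts → +$84B.
OMO purchase (from banks) $39 billion: the RBA pays by crediting reserve accounts → +$39B.
OMO sale (to banks) $75 billion: the buying banks pay out of their reserve balances → −$75B.
Government account inflow $33 billion: funds move from bank reserves into the government account → −$33B.
Net: 84 + 39 − 75 − 33 = +$15 billion.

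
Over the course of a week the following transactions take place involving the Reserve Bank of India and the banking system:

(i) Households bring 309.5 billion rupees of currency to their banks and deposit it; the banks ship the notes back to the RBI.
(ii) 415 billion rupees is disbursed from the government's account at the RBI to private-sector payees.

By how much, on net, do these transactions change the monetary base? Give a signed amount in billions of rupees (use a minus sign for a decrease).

+415 billion

Currency deposit 309.5 billion rupees: just a shift between currency and reserves — both are base money → 0.
Government spending 415 billion rupees: a non-base liability converts back to reserves → +415B.
Net: 0 + 415 = +415 billion.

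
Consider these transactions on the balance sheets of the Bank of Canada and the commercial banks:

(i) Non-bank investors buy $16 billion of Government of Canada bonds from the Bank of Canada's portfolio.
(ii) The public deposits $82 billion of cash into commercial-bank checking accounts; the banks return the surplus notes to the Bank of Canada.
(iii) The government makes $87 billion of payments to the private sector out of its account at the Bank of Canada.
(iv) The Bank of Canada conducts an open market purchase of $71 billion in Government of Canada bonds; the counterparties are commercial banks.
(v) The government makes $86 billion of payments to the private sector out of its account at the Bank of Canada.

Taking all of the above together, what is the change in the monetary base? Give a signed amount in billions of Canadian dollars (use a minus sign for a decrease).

+$228 billion

Asset sale (to non-banks) $16 billion: Bank of Canada balance sheet contracts → −$16B.
Currency deposit $82 billion: just a shift between currency and reserves — both are base money → 0.
Government spending $87 billion: a non-base liability converts back to reserves → +$87B.
OMO purchase (from banks) $71 billion: Bank of Canada balance sheet expands → +$71B.
Government spending $86 billion: a non-base liability converts back to reserves → +$86B.
Net: −16 + 0 + 87 + 71 + 86 = +$228 billion.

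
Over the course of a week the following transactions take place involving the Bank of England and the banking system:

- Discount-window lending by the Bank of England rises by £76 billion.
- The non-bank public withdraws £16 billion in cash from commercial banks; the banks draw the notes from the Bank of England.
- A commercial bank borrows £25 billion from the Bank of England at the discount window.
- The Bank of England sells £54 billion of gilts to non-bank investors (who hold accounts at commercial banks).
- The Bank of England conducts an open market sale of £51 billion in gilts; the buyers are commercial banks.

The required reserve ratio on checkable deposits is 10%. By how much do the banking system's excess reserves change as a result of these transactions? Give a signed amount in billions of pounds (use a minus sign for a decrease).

-£13 billion

Discount-window loan £76 billion: reserves +£76B, deposits 0.
Currency withdrawal £16 billion: reserves −£16B, deposits −£16B.
Discount-window loan £25 billion: reserves +£25B, deposits 0.
Asset sale (to non-banks) £54 billion: reserves −£54B, deposits −£54B.
OMO sale (to banks) £51 billion: reserves −£51B, deposits 0.
Totals: Δreserves = −£20B, Δdeposits = −£70B.
Δrequired reserves = 10% × −£70B = −£7B.
Δexcess reserves = Δreserves − Δrequired = −£20B − (−£7B) = -£13 billion.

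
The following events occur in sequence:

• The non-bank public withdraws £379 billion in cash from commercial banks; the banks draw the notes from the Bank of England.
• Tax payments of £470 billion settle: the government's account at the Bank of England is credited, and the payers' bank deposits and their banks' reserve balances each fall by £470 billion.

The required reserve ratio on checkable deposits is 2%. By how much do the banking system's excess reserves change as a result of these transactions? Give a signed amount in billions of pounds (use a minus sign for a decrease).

Currency withdrawal £379 billion: reserves −£379B, deposits −£379B.
Government account inflow £470 billion: reserves −£470B, deposits −£470B.
Totals: Δreserves = −£849B, Δdeposits = −£849B.
Δrequired reserves = 2% × −£849B = −£16.98B.
Δexcess reserves = Δreserves − Δrequired = −£849B − (−£16.98B) = -£832.02 billion.

-£832.02 billion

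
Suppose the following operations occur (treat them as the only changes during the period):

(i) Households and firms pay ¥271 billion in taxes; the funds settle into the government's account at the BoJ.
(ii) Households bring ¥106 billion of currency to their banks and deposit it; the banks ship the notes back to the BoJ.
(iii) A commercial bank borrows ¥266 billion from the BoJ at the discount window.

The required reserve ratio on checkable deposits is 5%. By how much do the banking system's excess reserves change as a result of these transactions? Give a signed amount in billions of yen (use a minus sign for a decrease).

Government account inflow ¥271 billion: reserves −¥271B, deposits −¥271B.
Currency deposit ¥106 billion: reserves +¥106B, deposits +¥106B.
Discount-window loan ¥266 billion: reserves +¥266B, deposits 0.
Totals: Δreserves = +¥101B, Δdeposits = −¥165B.
Δrequired reserves = 5% × −¥165B = −¥8.25B.
Δexcess reserves = Δreserves − Δrequired = +¥101B − (−¥8.25B) = +¥109.25 billion.

+¥109.25 billion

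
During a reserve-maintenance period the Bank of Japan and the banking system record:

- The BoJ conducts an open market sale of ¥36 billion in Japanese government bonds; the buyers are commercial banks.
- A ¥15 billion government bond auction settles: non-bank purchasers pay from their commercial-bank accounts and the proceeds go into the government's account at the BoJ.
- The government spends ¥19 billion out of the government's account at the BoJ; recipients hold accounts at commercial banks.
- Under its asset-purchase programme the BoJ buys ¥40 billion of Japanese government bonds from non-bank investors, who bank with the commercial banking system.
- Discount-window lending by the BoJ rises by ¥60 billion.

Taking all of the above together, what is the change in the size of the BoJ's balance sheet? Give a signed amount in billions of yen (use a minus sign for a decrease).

OMO sale (to banks) ¥36 billion: a BoJ asset is shed → −¥36B.
Government account inflow ¥15 billion: only the composition of liabilities changes → 0.
Government spending ¥19 billion: only the composition of liabilities changes → 0.
Asset purchase (from non-banks) ¥40 billion: a BoJ asset is acquired → +¥40B.
Discount-window loan ¥60 billion: a BoJ asset is acquired → +¥60B.
Net: −36 + 0 + 0 + 40 + 60 = +¥64 billion.

+¥64 billion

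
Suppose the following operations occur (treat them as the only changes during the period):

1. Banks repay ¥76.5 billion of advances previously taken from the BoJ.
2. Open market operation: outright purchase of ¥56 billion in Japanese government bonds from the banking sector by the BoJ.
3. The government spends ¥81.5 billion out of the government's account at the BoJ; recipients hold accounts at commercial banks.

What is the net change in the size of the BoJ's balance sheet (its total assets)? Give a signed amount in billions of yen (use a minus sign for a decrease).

-¥20.5 billion

Discount-window repayment ¥76.5 billion: a BoJ asset is shed → −¥76.5B.
OMO purchase (from banks) ¥56 billion: a BoJ asset is acquired → +¥56B.
Government spending ¥81.5 billion: only the composition of liabilities changes → 0.
Net: −76.5 + 56 + 0 = -¥20.5 billion.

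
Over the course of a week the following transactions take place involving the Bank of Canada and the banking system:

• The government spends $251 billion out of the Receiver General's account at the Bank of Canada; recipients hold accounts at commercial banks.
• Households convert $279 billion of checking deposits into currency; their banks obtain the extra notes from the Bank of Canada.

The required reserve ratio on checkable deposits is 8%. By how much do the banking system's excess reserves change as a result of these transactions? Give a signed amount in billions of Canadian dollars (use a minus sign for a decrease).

Government spending $251 billion: reserves +$251B, deposits +$251B.
Currency withdrawal $279 billion: reserves −$279B, deposits −$279B.
Totals: Δreserves = −$28B, Δdeposits = −$28B.
Δrequired reserves = 8% × −$28B = −$2.24B.
Δexcess reserves = Δreserves − Δrequired = −$28B − (−$2.24B) = -$25.76 billion.

-$25.76 billion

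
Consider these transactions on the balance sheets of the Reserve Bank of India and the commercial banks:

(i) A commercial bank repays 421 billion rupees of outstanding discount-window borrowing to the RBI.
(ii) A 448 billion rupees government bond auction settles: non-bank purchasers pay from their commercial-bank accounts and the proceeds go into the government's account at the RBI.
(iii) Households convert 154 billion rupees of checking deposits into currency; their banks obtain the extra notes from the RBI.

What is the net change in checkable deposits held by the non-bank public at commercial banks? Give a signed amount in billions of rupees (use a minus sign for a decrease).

RBI balance sheet:
  Assets:      Loans to banks −421B
  Liabilities: Bank reserves −1023B, Currency in circulation +154B, Government deposits +448B
Commercial banking system:
  Assets:      Reserves at CB −1023B
  Liabilities: Checkable deposits −602B, Borrowings from CB −421B
So the change in checkable deposits held by the non-bank public at commercial banks is -602 billion.

-602 billion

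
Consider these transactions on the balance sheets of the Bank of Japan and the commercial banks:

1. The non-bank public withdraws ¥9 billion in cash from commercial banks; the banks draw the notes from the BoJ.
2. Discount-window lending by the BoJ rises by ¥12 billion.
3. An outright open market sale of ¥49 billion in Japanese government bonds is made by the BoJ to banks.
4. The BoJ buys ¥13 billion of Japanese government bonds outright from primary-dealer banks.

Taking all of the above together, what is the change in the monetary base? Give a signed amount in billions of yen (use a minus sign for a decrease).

Currency withdrawal ¥9 billion: just a shift between currency and reserves — both are base money → 0.
Discount-window loan ¥12 billion: BoJ balance sheet expands → +¥12B.
OMO sale (to banks) ¥49 billion: BoJ balance sheet contracts → −¥49B.
OMO purchase (from banks) ¥13 billion: BoJ balance sheet expands → +¥13B.
Net: 0 + 12 − 49 + 13 = -¥24 billion.

-¥24 billion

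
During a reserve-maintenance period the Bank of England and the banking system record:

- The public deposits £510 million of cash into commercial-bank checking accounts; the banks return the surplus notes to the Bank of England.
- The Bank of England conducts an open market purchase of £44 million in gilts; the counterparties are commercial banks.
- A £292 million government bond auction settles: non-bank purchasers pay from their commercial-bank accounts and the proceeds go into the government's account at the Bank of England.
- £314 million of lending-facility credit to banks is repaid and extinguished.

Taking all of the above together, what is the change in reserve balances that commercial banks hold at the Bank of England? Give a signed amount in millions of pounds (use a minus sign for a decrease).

-£52 million

Bank of England balance sheet:
  Assets:      Securities +£44M, Loans to banks −£314M
  Liabilities: Bank reserves −£52M, Currency in circulation −£510M, Government deposits +£292M
Commercial banking system:
  Assets:      Reserves at CB −£52M, Securities −£44M
  Liabilities: Checkable deposits +£218M, Borrowings from CB −£314M
So the change in reserve balances that commercial banks hold at the Bank of England is -£52 million.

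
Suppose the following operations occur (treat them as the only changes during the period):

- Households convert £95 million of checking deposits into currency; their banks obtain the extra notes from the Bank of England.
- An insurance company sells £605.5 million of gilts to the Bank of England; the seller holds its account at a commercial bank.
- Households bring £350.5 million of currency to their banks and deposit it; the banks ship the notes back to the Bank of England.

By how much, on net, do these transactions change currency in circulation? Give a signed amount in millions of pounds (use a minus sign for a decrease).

Currency withdrawal £95 million: notes leave the central bank → +£95M.
Asset purchase (from non-banks) £605.5 million: no currency enters or leaves circulation → 0.
Currency deposit £350.5 million: notes return to the central bank → −£350.5M.
Net: 95 + 0 − 350.5 = -£255.5 million.

-£255.5 million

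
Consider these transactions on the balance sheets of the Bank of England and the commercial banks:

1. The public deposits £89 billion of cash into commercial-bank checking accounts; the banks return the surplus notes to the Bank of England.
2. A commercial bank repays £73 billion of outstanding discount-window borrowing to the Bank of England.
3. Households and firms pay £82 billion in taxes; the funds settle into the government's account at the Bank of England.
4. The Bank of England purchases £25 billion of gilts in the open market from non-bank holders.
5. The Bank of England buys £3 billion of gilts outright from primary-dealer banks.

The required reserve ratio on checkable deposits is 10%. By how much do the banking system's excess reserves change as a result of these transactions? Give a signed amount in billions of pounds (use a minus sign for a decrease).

-£41.2 billion

Currency deposit £89 billion: reserves +£89B, deposits +£89B.
Discount-window repayment £73 billion: reserves −£73B, deposits 0.
Government account inflow £82 billion: reserves −£82B, deposits −£82B.
Asset purchase (from non-banks) £25 billion: reserves +£25B, deposits +£25B.
OMO purchase (from banks) £3 billion: reserves +£3B, deposits 0.
Totals: Δreserves = −£38B, Δdeposits = +£32B.
Δrequired reserves = 10% × +£32B = +£3.2B.
Δexcess reserves = Δreserves − Δrequired = −£38B − (+£3.2B) = -£41.2 billion.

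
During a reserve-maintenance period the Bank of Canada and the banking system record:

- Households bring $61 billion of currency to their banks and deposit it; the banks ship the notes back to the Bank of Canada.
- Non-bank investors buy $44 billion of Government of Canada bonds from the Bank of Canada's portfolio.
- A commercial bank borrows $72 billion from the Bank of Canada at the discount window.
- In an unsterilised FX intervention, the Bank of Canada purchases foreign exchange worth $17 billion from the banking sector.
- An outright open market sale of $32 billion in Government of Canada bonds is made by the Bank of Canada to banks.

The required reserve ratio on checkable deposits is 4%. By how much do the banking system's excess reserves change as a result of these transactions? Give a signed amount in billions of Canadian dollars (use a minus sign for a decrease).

Currency deposit $61 billion: reserves +$61B, deposits +$61B.
Asset sale (to non-banks) $44 billion: reserves −$44B, deposits −$44B.
Discount-window loan $72 billion: reserves +$72B, deposits 0.
FX purchase $17 billion: reserves +$17B, deposits 0.
OMO sale (to banks) $32 billion: reserves −$32B, deposits 0.
Totals: Δreserves = +$74B, Δdeposits = +$17B.
Δrequired reserves = 4% × +$17B = +$0.68B.
Δexcess reserves = Δreserves − Δrequired = +$74B − (+$0.68B) = +$73.32 billion.

+$73.32 billion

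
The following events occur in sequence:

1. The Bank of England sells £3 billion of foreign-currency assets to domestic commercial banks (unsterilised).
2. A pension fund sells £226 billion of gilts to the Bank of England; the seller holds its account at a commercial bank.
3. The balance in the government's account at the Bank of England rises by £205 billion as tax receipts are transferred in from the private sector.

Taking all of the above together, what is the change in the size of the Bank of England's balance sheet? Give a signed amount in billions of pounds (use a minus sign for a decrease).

Bank of England balance sheet:
  Assets:      Securities +£226B, Foreign assets −£3B
  Liabilities: Bank reserves +£18B, Government deposits +£205B
Change in total Bank of England assets = +£223 billion.

+£223 billion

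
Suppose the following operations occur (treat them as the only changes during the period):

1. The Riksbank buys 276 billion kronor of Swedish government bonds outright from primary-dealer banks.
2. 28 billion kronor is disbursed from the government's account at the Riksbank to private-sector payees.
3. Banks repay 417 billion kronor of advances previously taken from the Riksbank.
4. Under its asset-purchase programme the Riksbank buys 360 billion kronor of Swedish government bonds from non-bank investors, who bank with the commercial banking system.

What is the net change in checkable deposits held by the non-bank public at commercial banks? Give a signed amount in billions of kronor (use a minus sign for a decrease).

+388 billion

OMO purchase (from banks) 276 billion kronor: the counterparty is a bank, so public deposits are unchanged → 0.
Government spending 28 billion kronor: non-bank counterparties' bank balances rise → +28B.
Discount-window repayment 417 billion kronor: the counterparty is a bank, so public deposits are unchanged → 0.
Asset purchase (from non-banks) 360 billion kronor: non-bank counterparties' bank balances rise → +360B.
Net: 0 + 28 + 0 + 360 = +388 billion.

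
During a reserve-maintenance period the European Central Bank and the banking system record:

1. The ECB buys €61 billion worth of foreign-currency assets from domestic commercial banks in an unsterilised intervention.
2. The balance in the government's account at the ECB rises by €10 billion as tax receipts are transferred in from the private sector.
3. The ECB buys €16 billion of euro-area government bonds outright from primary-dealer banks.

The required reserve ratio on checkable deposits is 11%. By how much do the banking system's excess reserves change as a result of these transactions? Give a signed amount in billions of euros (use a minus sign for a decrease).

+€68.1 billion

FX purchase €61 billion: reserves +€61B, deposits 0.
Government account inflow €10 billion: reserves −€10B, deposits −€10B.
OMO purchase (from banks) €16 billion: reserves +€16B, deposits 0.
Totals: Δreserves = +€67B, Δdeposits = −€10B.
Δrequired reserves = 11% × −€10B = −€1.1B.
Δexcess reserves = Δreserves − Δrequired = +€67B − (−€1.1B) = +€68.1 billion.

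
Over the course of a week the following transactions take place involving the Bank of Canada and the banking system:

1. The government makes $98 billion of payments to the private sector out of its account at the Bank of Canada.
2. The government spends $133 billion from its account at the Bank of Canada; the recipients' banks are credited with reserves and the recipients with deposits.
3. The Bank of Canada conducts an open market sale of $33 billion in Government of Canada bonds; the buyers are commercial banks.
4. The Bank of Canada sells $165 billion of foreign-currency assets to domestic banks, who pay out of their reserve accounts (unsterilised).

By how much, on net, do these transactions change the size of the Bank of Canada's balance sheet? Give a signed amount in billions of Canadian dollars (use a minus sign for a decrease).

Government spending $98 billion: only the composition of liabilities changes → 0.
Government spending $133 billion: only the composition of liabilities changes → 0.
OMO sale (to banks) $33 billion: a Bank of Canada asset is shed → −$33B.
FX sale $165 billion: a Bank of Canada asset is shed → −$165B.
Net: 0 + 0 − 33 − 165 = -$198 billion.

-$198 billion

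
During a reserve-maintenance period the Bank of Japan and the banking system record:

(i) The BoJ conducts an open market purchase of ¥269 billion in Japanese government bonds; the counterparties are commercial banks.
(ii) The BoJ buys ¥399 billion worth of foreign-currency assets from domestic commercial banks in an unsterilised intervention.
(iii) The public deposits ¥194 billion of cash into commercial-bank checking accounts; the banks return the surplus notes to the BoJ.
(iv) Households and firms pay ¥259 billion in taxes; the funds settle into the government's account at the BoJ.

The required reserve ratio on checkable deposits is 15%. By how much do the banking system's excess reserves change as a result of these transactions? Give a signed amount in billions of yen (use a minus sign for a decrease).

+¥612.75 billion

OMO purchase (from banks) ¥269 billion: reserves +¥269B, deposits 0.
FX purchase ¥399 billion: reserves +¥399B, deposits 0.
Currency deposit ¥194 billion: reserves +¥194B, deposits +¥194B.
Government account inflow ¥259 billion: reserves −¥259B, deposits −¥259B.
Totals: Δreserves = +¥603B, Δdeposits = −¥65B.
Δrequired reserves = 15% × −¥65B = −¥9.75B.
Δexcess reserves = Δreserves − Δrequired = +¥603B − (−¥9.75B) = +¥612.75 billion.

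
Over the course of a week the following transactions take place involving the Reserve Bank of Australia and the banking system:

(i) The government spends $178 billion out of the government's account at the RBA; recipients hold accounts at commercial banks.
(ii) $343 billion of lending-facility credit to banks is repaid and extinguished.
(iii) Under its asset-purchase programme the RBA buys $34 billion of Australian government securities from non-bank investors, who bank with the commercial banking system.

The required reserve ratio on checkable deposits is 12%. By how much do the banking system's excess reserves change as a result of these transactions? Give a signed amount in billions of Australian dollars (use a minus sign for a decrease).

-$156.44 billion

Government spending $178 billion: reserves +$178B, deposits +$178B.
Discount-window repayment $343 billion: reserves −$343B, deposits 0.
Asset purchase (from non-banks) $34 billion: reserves +$34B, deposits +$34B.
Totals: Δreserves = −$131B, Δdeposits = +$212B.
Δrequired reserves = 12% × +$212B = +$25.44B.
Δexcess reserves = Δreserves − Δrequired = −$131B − (+$25.44B) = -$156.44 billion.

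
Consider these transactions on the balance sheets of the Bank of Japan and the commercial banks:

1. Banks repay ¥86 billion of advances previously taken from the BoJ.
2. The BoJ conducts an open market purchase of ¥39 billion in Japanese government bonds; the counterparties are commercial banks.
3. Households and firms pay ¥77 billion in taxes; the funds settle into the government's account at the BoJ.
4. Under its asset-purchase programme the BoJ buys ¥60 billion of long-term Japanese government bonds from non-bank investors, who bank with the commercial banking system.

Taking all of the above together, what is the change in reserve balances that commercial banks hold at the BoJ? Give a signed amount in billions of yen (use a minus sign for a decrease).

-¥64 billion

Discount-window repayment ¥86 billion: repayment is debited from reserves → −¥86B.
OMO purchase (from banks) ¥39 billion: the BoJ pays by crediting reserve accounts → +¥39B.
Government account inflow ¥77 billion: funds move from bank reserves into the government account → −¥77B.
Asset purchase (from non-banks) ¥60 billion: the BoJ pays by crediting reserve accounts → +¥60B.
Net: −86 + 39 − 77 + 60 = -¥64 billion.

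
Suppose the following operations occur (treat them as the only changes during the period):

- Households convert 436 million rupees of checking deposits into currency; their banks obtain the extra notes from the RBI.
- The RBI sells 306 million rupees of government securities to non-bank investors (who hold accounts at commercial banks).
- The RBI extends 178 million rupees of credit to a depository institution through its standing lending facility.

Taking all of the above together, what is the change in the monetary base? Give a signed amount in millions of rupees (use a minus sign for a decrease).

Currency withdrawal 436 million rupees: just a shift between currency and reserves — both are base money → 0.
Asset sale (to non-banks) 306 million rupees: RBI balance sheet contracts → −306M.
Discount-window loan 178 million rupees: RBI balance sheet expands → +178M.
Net: 0 − 306 + 178 = -128 million.

-128 million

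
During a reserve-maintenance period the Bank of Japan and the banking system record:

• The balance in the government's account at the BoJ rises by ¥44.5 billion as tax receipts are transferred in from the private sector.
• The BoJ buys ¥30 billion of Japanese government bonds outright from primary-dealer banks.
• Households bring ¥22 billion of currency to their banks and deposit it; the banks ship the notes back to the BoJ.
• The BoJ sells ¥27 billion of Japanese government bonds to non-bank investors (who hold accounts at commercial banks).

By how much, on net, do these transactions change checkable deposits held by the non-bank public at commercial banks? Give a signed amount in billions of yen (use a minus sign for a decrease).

BoJ balance sheet:
  Assets:      Securities +¥3B
  Liabilities: Bank reserves −¥19.5B, Currency in circulation −¥22B, Government deposits +¥44.5B
Commercial banking system:
  Assets:      Reserves at CB −¥19.5B, Securities −¥30B
  Liabilities: Checkable deposits −¥49.5B
So the change in checkable deposits held by the non-bank public at commercial banks is -¥49.5 billion.

-¥49.5 billion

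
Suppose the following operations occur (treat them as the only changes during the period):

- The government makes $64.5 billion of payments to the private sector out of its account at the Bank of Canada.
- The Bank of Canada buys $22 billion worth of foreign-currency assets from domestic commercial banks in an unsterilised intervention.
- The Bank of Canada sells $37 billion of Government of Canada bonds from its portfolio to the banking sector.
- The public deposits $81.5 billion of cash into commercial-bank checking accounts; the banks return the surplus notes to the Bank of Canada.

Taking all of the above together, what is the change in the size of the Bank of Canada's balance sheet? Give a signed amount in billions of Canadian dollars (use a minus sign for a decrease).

Government spending $64.5 billion: only the composition of liabilities changes → 0.
FX purchase $22 billion: a Bank of Canada asset is acquired → +$22B.
OMO sale (to banks) $37 billion: a Bank of Canada asset is shed → −$37B.
Currency deposit $81.5 billion: only the composition of liabilities changes → 0.
Net: 0 + 22 − 37 + 0 = -$15 billion.

-$15 billion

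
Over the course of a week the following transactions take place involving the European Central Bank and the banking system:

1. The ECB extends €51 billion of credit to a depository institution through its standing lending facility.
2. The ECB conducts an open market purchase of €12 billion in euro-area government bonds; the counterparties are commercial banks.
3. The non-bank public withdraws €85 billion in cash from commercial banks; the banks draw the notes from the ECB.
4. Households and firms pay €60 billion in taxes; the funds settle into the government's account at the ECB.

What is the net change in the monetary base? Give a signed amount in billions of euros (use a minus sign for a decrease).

Discount-window loan €51 billion: ECB balance sheet expands → +€51B.
OMO purchase (from banks) €12 billion: ECB balance sheet expands → +€12B.
Currency withdrawal €85 billion: just a shift between currency and reserves — both are base money → 0.
Government account inflow €60 billion: reserves shift to a non-base liability → −€60B.
Net: 51 + 12 + 0 − 60 = +€3 billion.

+€3 billion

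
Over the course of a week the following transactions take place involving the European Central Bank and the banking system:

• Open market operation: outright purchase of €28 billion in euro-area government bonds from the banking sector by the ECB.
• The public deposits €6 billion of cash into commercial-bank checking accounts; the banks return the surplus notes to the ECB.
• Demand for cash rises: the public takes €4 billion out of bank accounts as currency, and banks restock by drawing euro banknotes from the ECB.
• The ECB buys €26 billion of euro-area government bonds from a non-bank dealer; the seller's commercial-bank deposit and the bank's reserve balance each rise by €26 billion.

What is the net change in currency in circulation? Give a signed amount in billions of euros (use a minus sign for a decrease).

-€2 billion

OMO purchase (from banks) €28 billion: no currency enters or leaves circulation → 0.
Currency deposit €6 billion: notes return to the central bank → −€6B.
Currency withdrawal €4 billion: notes leave the central bank → +€4B.
Asset purchase (from non-banks) €26 billion: no currency enters or leaves circulation → 0.
Net: 0 − 6 + 4 + 0 = -€2 billion.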